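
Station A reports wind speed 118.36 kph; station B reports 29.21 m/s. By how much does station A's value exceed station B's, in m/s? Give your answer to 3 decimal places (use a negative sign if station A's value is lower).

station A: 118.36 km/h = 32.87778 m/s.
Difference: 32.87778 − 29.21000 = 3.668 m/s.

3.668 m/s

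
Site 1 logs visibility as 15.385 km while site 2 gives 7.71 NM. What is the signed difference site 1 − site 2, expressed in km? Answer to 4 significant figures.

1.106 km

site 2: 7.71 nmi = 14.27892 km.
Difference: 15.38500 − 14.27892 = 1.106 km.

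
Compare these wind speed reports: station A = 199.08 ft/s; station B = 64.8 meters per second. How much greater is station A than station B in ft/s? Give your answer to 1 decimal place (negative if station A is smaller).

station B: 64.8 m/s = 212.598 ft/s.
Difference: 199.080 − 212.598 = -13.5 ft/s.

-13.5 ft/s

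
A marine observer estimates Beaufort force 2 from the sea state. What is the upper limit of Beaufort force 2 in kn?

Beaufort 2 (light breeze) spans 4–6 knots.

6 kt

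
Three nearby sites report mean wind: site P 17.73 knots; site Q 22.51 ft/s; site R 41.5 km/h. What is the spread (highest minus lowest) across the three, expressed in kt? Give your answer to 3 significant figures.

9.07 kt

site Q: 22.51 ft/s = 13.3368 kt.
site R: 41.5 km/h = 22.4082 kt.
Spread: 22.4082 − 13.3368 = 9.07 kt.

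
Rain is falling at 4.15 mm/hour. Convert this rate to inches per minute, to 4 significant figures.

0.002723 in/minute

4.15 mm/hour × 0.0393701 in/mm × 0.0166667 hour/minute = 0.002723 in/minute.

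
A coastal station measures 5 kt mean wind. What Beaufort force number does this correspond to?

Beaufort force 2

5 kt lies in the Beaufort 2 band (light breeze, 4–6 kt).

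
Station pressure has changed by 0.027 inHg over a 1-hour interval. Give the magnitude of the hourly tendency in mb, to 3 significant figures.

0.027 inHg / 1 h × 33.8639 mb/inHg = 0.914 mb/h.

0.914 mb per hour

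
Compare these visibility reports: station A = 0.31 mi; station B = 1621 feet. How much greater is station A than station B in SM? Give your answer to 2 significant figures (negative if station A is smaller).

0.0030 SM

station B: 1621 ft = 0.307008 SM.
Difference: 0.310000 − 0.307008 = 0.0030 SM.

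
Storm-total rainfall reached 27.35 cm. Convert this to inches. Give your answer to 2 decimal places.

10.77 in

1 cm = 0.393701 in, so 27.35 × 0.393701 = 10.77 in.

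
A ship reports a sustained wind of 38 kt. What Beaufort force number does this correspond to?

Beaufort force 8

38 kt lies in the Beaufort 8 band (gale, 34–40 kt).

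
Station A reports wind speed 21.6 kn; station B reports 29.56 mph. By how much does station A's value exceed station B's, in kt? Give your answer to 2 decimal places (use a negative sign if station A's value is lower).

-4.09 kt

station B: 29.56 mph = 25.6869 kt.
Difference: 21.6000 − 25.6869 = -4.09 kt.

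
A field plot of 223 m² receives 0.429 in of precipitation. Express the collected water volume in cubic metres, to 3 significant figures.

Depth: 0.429 in × 25.4 = 10.8966 mm.
1 mm over 1 m² is 1 L, so volume = 10.8966 × 223 = 2429.9418 L = 2.43 m³.

2.43 cubic metres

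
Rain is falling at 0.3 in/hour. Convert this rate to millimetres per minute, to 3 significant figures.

0.3 in/hour × 25.4 mm/in × 0.0166667 hour/minute = 0.127 mm/minute.

0.127 mm/minute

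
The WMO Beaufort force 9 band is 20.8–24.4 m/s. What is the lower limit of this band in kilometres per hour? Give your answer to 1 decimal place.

74.9 km/h

20.8–24.4 m/s × 3.6 = 74.9–87.8 km/h.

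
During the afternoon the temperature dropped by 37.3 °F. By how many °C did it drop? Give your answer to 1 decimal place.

A change of 1 °C equals a change of 1.8 °F: Δ°C = 37.3 × 0.5556 = 20.7 °C.

20.7 °C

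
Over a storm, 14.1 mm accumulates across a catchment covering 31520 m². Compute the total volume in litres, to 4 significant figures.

1 mm over 1 m² is 1 L, so volume = 14.1 × 31520 = 444432 L ≈ 444400 L.

444400 litres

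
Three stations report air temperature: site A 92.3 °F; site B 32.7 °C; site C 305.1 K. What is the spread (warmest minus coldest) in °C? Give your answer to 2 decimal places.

1.55 °C

site A: 92.3 °F = 33.500 °C.
site C: 305.1 K = 31.950 °C.
Spread: 33.500 − 31.950 = 1.550 °C.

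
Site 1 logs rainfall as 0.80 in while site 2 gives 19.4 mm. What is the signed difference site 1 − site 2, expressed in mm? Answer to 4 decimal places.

site 1: 0.80 in = 20.320000 mm.
Difference: 20.320000 − 19.400000 = 0.9200 mm.

0.9200 mm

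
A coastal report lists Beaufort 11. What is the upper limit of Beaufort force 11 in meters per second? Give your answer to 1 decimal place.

32.6 m/s

Beaufort 11 (violent storm) spans 28.5–32.6 m/s.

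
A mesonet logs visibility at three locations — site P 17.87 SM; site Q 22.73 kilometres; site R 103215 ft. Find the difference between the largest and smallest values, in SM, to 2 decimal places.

site Q: 22.73 km = 14.1238 SM.
site R: 103215 ft = 19.5483 SM.
Spread: 19.5483 − 14.1238 = 5.42 SM.

5.42 SM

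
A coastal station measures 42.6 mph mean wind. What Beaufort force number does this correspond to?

Beaufort force 8

42.6 mph = 19.0 m/s, which is Beaufort 8 (gale, 17.2–20.7 m/s).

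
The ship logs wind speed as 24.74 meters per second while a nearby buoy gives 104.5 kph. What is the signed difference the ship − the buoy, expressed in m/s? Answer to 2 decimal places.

the buoy: 104.5 km/h = 29.0278 m/s.
Difference: 24.7400 − 29.0278 = -4.29 m/s.

-4.29 m/s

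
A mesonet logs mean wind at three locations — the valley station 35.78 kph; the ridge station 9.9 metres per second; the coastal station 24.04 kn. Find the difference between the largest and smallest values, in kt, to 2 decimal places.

the valley station: 35.78 km/h = 19.3197 kt.
the ridge station: 9.9 m/s = 19.2441 kt.
Spread: 24.0400 − 19.2441 = 4.80 kt.

4.80 kt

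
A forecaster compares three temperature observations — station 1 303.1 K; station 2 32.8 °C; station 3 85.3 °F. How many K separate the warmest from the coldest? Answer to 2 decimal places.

station 1: 303.1 K = 29.950 °C.
station 3: 85.3 °F = 29.611 °C.
Spread: 32.800 − 29.611 = 3.189 °C.

3.19 K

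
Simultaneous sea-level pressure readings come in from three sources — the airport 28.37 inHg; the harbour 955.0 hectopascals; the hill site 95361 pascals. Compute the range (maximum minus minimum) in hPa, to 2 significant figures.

7.1 hPa

the airport: 28.37 inHg = 960.719 hPa.
the hill site: 95361 Pa = 953.610 hPa.
Spread: 960.719 − 953.610 = 7.1 hPa.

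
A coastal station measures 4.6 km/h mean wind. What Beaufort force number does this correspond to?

Beaufort force 1

4.6 km/h = 1.3 m/s, which is Beaufort 1 (light air, 0.3–1.5 m/s).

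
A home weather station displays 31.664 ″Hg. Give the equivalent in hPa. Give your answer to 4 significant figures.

1 inHg = 33.8639 hPa, so 31.664 × 33.8639 = 1072 hPa.

1072 hPa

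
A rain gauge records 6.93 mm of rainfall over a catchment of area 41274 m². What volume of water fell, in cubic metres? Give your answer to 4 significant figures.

1 mm over 1 m² is 1 L, so volume = 6.93 × 41274 = 286028.82 L = 286.0 m³.

286.0 cubic metres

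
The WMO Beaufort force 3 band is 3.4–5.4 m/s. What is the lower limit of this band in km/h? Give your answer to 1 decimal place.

3.4–5.4 m/s × 3.6 = 12.2–19.4 km/h.

12.2 km/h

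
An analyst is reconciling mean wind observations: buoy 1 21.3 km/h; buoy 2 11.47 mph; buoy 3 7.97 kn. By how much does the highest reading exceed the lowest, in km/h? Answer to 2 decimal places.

buoy 2: 11.47 mph = 18.4592 km/h.
buoy 3: 7.97 kt = 14.7604 km/h.
Spread: 21.3000 − 14.7604 = 6.54 km/h.

6.54 km/h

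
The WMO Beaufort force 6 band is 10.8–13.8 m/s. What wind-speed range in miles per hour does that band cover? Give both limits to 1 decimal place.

10.8–13.8 m/s × 2.237 = 24.2–30.9 mph.

24.2 to 30.9 mph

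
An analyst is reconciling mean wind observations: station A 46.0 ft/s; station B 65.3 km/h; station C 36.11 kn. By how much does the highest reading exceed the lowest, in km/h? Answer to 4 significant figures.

16.40 km/h

station A: 46.0 ft/s = 50.4749 km/h.
station C: 36.11 kt = 66.8757 km/h.
Spread: 66.8757 − 50.4749 = 16.40 km/h.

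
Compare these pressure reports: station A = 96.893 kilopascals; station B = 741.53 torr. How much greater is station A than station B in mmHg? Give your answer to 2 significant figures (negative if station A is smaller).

station A: 96.893 kPa = 726.76 mmHg.
Difference: 726.76 − 741.53 = -15 mmHg.

-15 mmHg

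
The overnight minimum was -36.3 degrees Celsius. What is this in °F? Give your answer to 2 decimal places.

°F = °C × 9/5 + 32 = -36.3 × 1.8 + 32 = -33.34 °F.

-33.34 °F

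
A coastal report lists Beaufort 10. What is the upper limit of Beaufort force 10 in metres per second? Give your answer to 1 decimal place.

Beaufort 10 (storm) spans 24.5–28.4 m/s.

28.4 m/s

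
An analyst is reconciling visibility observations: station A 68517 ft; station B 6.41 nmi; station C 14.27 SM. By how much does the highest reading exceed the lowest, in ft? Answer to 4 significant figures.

station B: 6.41 nmi = 38947.90 ft.
station C: 14.27 SM = 75345.60 ft.
Spread: 75345.60 − 38947.90 = 36400 ft.

36400 ft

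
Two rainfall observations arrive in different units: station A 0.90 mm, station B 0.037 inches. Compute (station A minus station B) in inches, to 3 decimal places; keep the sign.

-0.002 in

station A: 0.90 mm = 0.03543 in.
Difference: 0.03543 − 0.03700 = -0.002 in.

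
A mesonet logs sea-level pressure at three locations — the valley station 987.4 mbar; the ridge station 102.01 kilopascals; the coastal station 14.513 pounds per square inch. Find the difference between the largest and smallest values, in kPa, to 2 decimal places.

the valley station: 987.4 mb = 98.7400 kPa.
the coastal station: 14.513 psi = 100.0636 kPa.
Spread: 102.0100 − 98.7400 = 3.27 kPa.

3.27 kPa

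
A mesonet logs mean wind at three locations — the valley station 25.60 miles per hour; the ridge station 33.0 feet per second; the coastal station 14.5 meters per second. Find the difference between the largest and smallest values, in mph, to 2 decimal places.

9.94 mph

the ridge station: 33.0 ft/s = 22.5000 mph.
the coastal station: 14.5 m/s = 32.4356 mph.
Spread: 32.4356 − 22.5000 = 9.94 mph.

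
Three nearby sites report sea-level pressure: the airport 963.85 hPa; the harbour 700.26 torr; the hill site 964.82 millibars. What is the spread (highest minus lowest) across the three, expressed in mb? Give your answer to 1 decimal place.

the airport: 963.85 hPa = 963.850 mb.
the harbour: 700.26 mmHg = 933.603 mb.
Spread: 964.820 − 933.603 = 31.2 mb.

31.2 mb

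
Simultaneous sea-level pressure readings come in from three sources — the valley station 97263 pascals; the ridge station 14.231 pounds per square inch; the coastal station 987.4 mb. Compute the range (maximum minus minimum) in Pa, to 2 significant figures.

1500 Pa

the ridge station: 14.231 psi = 98119.29 Pa.
the coastal station: 987.4 mb = 98740.00 Pa.
Spread: 98740.00 − 97263.00 = 1500 Pa.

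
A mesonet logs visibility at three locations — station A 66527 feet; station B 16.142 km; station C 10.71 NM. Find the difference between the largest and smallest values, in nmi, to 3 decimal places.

station A: 66527 ft = 10.94894 nmi.
station B: 16.142 km = 8.71598 nmi.
Spread: 10.94894 − 8.71598 = 2.233 nmi.

2.233 nmi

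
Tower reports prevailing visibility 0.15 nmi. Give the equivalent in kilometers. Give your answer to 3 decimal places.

0.278 km

1 nmi = 1.852 km, so 0.15 × 1.852 = 0.278 km.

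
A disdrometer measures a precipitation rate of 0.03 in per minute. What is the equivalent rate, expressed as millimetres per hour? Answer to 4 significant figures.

45.72 mm/hour

0.03 in/minute × 25.4 mm/in × 60 minute/hour = 45.72 mm/hour.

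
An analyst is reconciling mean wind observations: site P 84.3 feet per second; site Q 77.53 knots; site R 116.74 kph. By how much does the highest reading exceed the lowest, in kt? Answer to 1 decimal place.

site P: 84.3 ft/s = 49.946 kt.
site R: 116.74 km/h = 63.035 kt.
Spread: 77.530 − 49.946 = 27.6 kt.

27.6 kt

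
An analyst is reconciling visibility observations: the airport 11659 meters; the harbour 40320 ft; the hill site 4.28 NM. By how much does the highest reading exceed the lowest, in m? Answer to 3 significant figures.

the harbour: 40320 ft = 12289.54 m.
the hill site: 4.28 nmi = 7926.56 m.
Spread: 12289.54 − 7926.56 = 4360 m.

4360 m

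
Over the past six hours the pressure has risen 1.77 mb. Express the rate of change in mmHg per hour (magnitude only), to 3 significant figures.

1.77 mb / 6 h × 0.750062 mmHg/mb = 0.221 mmHg/h.

0.221 mmHg per hour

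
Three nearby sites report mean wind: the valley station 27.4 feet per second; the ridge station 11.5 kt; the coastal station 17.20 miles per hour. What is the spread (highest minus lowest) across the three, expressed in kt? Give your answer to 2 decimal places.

4.73 kt

the valley station: 27.4 ft/s = 16.2341 kt.
the coastal station: 17.20 mph = 14.9464 kt.
Spread: 16.2341 − 11.5000 = 4.73 kt.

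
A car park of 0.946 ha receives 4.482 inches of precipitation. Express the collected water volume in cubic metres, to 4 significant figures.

Depth: 4.482 in × 25.4 = 113.8428 mm.
Area: 0.946 ha = 9460 m².
1 mm over 1 m² is 1 L, so volume = 113.8428 × 9460 = 1076952.9 L = 1077 m³.

1077 cubic metres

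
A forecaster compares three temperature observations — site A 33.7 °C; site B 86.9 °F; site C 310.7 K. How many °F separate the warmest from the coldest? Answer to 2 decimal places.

site B: 86.9 °F = 30.500 °C.
site C: 310.7 K = 37.550 °C.
Spread: 37.550 − 30.500 = 7.050 °C = 12.69 °F.

12.69 °F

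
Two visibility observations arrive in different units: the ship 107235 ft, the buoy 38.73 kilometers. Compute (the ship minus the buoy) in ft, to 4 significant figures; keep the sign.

the buoy: 38.73 km = 127066.93 ft.
Difference: 107235.00 − 127066.93 = -19830 ft.

-19830 ft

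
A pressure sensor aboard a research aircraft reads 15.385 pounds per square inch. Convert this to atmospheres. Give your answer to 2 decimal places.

1 psi = 0.068046 atm, so 15.385 × 0.068046 = 1.05 atm.

1.05 atm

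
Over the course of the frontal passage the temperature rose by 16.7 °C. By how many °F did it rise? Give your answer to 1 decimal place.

Converting a difference, only the 9/5 scale factor applies: Δ°F = 16.7 × 1.8 = 30.1 °F.

30.1 °F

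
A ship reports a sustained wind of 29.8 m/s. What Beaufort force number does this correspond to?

29.8 m/s lies in the Beaufort 11 band (violent storm, 28.5–32.6 m/s).

Beaufort force 11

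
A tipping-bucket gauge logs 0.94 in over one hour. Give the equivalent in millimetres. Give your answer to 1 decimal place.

1 in = 25.4 mm, so 0.94 × 25.4 = 23.9 mm.

23.9 mm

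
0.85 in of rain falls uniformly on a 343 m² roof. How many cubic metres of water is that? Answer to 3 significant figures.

7.41 cubic metres

Depth: 0.85 in × 25.4 = 21.59 mm.
1 mm over 1 m² is 1 L, so volume = 21.59 × 343 = 7405.37 L = 7.41 m³.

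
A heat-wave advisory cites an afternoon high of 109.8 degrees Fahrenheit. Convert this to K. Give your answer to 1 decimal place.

First to °C: 43.22 °C.
Then to K: 316.4 K.

316.4 K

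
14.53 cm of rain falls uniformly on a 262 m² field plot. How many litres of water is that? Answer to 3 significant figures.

38100 litres

Depth: 14.53 cm × 10 = 145.3 mm.
1 mm over 1 m² is 1 L, so volume = 145.3 × 262 = 38068.6 L ≈ 38100 L.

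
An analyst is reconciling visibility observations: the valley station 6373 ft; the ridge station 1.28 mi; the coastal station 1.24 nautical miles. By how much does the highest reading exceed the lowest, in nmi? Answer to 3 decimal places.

0.191 nmi

the valley station: 6373 ft = 1.04886 nmi.
the ridge station: 1.28 SM = 1.11229 nmi.
Spread: 1.24000 − 1.04886 = 0.191 nmi.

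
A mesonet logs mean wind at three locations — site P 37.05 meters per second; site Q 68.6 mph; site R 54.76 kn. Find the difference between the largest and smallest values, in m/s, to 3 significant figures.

site Q: 68.6 mph = 30.6669 m/s.
site R: 54.76 kt = 28.1710 m/s.
Spread: 37.0500 − 28.1710 = 8.88 m/s.

8.88 m/s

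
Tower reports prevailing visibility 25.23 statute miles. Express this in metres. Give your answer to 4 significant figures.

1 SM = 1609.34 m, so 25.23 × 1609.34 = 40600 m.

40600 m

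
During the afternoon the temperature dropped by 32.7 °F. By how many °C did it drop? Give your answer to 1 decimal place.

18.2 °C

Converting a difference, only the 9/5 scale factor applies: Δ°C = 32.7 × 0.5556 = 18.2 °C.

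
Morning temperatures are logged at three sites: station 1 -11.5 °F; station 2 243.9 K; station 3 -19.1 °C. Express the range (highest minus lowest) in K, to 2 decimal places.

10.15 K

station 1: -11.5 °F = -24.167 °C.
station 2: 243.9 K = -29.250 °C.
Spread: (-19.100) − (-29.250) = 10.150 °C.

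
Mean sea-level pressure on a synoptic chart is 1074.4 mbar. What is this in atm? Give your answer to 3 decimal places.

1.060 atm

1 mb = 0.000986923 atm, so 1074.4 × 0.000986923 = 1.060 atm.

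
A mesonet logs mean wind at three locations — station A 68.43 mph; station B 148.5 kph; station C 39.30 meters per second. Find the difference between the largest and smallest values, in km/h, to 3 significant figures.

station A: 68.43 mph = 110.127 km/h.
station C: 39.30 m/s = 141.480 km/h.
Spread: 148.500 − 110.127 = 38.4 km/h.

38.4 km/h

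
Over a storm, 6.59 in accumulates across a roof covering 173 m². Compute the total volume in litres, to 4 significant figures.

28960 litres

Depth: 6.59 in × 25.4 = 167.386 mm.
1 mm over 1 m² is 1 L, so volume = 167.386 × 173 = 28957.778 L ≈ 28960 L.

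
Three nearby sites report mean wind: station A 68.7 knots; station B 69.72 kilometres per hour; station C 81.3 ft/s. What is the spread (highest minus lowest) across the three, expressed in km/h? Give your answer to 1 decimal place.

station A: 68.7 kt = 127.232 km/h.
station C: 81.3 ft/s = 89.209 km/h.
Spread: 127.232 − 69.720 = 57.5 km/h.

57.5 km/h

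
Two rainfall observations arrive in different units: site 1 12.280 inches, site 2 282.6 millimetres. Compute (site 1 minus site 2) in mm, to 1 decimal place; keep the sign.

29.3 mm

site 1: 12.280 in = 311.912 mm.
Difference: 311.912 − 282.600 = 29.3 mm.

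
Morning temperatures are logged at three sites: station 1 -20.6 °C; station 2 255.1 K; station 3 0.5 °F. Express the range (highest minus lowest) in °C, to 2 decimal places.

station 2: 255.1 K = -18.050 °C.
station 3: 0.5 °F = -17.500 °C.
Spread: (-17.500) − (-20.600) = 3.100 °C.

3.10 °C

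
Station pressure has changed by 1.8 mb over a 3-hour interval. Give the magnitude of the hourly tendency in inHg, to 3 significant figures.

1.8 mb / 3 h × 0.02953 inHg/mb = 0.0177 inHg/h.

0.0177 inHg per hour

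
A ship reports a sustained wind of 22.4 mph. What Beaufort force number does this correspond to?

Beaufort force 5

22.4 mph = 10.0 m/s, which is Beaufort 5 (fresh breeze, 8.0–10.7 m/s).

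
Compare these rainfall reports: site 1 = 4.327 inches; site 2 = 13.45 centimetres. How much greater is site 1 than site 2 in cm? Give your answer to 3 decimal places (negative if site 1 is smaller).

-2.459 cm

site 1: 4.327 in = 10.99058 cm.
Difference: 10.99058 − 13.45000 = -2.459 cm.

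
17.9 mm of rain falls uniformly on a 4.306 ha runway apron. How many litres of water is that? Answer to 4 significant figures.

770800 litres

Area: 4.306 ha = 43060 m².
1 mm over 1 m² is 1 L, so volume = 17.9 × 43060 = 770774 L ≈ 770800 L.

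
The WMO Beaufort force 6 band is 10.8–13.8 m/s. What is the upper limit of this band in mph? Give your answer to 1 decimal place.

30.9 mph

10.8–13.8 m/s × 2.237 = 24.2–30.9 mph.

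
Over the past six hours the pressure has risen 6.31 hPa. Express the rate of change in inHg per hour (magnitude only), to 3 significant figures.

0.0311 inHg per hour

6.31 hPa / 6 h × 0.02953 inHg/hPa = 0.0311 inHg/h.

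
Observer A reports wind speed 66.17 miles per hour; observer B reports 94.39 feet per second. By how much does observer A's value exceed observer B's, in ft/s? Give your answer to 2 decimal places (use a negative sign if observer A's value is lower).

observer A: 66.17 mph = 97.0493 ft/s.
Difference: 97.0493 − 94.3900 = 2.66 ft/s.

2.66 ft/s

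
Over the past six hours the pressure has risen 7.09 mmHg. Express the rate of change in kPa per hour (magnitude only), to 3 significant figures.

0.158 kPa per hour

7.09 mmHg / 6 h × 0.133322 kPa/mmHg = 0.158 kPa/h.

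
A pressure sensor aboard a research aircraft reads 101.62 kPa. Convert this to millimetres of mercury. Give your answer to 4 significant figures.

762.2 mmHg

1 kPa = 7.50062 mmHg, so 101.62 × 7.50062 = 762.2 mmHg.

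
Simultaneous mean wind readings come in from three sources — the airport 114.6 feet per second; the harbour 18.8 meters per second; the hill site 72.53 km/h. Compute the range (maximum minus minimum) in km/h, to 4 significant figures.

the airport: 114.6 ft/s = 125.7483 km/h.
the harbour: 18.8 m/s = 67.6800 km/h.
Spread: 125.7483 − 67.6800 = 58.07 km/h.

58.07 km/h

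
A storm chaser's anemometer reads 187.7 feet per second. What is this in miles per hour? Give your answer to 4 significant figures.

1 ft/s = 0.681818 mph, so 187.7 × 0.681818 = 128.0 mph.

128.0 mph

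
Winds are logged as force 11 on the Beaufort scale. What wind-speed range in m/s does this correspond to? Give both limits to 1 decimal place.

Beaufort 11 (violent storm) spans 28.5–32.6 m/s.

28.5 to 32.6 m/s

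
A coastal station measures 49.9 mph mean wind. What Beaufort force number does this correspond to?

Beaufort force 9

49.9 mph = 22.3 m/s, which is Beaufort 9 (strong gale, 20.8–24.4 m/s).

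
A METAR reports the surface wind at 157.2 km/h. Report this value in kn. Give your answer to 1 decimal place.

84.9 kt

1 km/h = 0.539957 kt, so 157.2 × 0.539957 = 84.9 kt.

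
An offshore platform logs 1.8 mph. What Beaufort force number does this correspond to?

Beaufort force 1

1.8 mph = 0.8 m/s, which is Beaufort 1 (light air, 0.3–1.5 m/s).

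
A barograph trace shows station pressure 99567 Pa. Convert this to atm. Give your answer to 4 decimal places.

1 Pa = 9.86923e-06 atm, so 99567 × 9.86923e-06 = 0.9826 atm.

0.9826 atm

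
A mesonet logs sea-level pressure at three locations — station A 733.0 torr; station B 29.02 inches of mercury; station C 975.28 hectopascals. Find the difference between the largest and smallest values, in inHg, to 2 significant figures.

station A: 733.0 mmHg = 28.8583 inHg.
station C: 975.28 hPa = 28.8000 inHg.
Spread: 29.0200 − 28.8000 = 0.22 inHg.

0.22 inHg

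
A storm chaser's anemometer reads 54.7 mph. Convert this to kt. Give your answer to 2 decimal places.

47.53 kt

1 mph = 0.868976 kt, so 54.7 × 0.868976 = 47.53 kt.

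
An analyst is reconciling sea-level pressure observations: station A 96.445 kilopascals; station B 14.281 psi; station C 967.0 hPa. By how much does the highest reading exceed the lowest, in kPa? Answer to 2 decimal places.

station B: 14.281 psi = 98.4640 kPa.
station C: 967.0 hPa = 96.7000 kPa.
Spread: 98.4640 − 96.4450 = 2.02 kPa.

2.02 kPa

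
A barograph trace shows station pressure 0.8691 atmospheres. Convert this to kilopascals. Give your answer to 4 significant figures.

88.06 kPa

1 atm = 101.325 kPa, so 0.8691 × 101.325 = 88.06 kPa.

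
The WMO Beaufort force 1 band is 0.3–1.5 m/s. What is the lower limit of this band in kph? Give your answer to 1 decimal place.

1.1 km/h

0.3–1.5 m/s × 3.6 = 1.1–5.4 km/h.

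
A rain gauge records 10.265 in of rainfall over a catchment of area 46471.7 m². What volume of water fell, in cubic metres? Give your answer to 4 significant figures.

12120 cubic metres

Depth: 10.265 in × 25.4 = 260.731 mm.
1 mm over 1 m² is 1 L, so volume = 260.731 × 46471.7 = 12116613 L = 12120 m³.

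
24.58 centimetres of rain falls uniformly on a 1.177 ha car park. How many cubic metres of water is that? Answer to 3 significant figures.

2890 cubic metres

Depth: 24.58 cm × 10 = 245.8 mm.
Area: 1.177 ha = 11770 m².
1 mm over 1 m² is 1 L, so volume = 245.8 × 11770 = 2893066 L = 2890 m³.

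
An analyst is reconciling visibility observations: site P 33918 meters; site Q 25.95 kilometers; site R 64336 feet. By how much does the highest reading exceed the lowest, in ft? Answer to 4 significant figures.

site P: 33918 m = 111279.53 ft.
site Q: 25.95 km = 85137.80 ft.
Spread: 111279.53 − 64336.00 = 46940 ft.

46940 ft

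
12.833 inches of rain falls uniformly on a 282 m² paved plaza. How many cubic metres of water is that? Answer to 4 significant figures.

Depth: 12.833 in × 25.4 = 325.9582 mm.
1 mm over 1 m² is 1 L, so volume = 325.9582 × 282 = 91920.212 L = 91.92 m³.

91.92 cubic metres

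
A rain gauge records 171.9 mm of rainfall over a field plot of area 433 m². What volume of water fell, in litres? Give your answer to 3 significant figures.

1 mm over 1 m² is 1 L, so volume = 171.9 × 433 = 74432.7 L ≈ 74400 L.

74400 litres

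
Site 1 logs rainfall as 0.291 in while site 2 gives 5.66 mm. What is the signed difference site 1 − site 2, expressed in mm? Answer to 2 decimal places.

1.73 mm

site 1: 0.291 in = 7.3914 mm.
Difference: 7.3914 − 5.6600 = 1.73 mm.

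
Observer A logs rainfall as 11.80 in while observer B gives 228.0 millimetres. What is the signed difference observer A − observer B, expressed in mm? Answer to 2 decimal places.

71.72 mm

observer A: 11.80 in = 299.7200 mm.
Difference: 299.7200 − 228.0000 = 71.72 mm.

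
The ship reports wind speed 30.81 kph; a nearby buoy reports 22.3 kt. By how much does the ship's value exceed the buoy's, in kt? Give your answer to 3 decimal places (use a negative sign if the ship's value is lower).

-5.664 kt

the ship: 30.81 km/h = 16.63607 kt.
Difference: 16.63607 − 22.30000 = -5.664 kt.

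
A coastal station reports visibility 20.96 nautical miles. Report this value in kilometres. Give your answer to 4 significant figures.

1 nmi = 1.852 km, so 20.96 × 1.852 = 38.82 km.

38.82 km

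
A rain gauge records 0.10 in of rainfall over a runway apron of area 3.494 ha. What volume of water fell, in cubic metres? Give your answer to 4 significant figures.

Depth: 0.10 in × 25.4 = 2.54 mm.
Area: 3.494 ha = 34940 m².
1 mm over 1 m² is 1 L, so volume = 2.54 × 34940 = 88747.6 L = 88.75 m³.

88.75 cubic metres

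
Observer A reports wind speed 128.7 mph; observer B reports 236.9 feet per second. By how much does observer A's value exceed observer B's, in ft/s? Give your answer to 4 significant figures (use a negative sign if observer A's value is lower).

observer A: 128.7 mph = 188.7600 ft/s.
Difference: 188.7600 − 236.9000 = -48.14 ft/s.

-48.14 ft/s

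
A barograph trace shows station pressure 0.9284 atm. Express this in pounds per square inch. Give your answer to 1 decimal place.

13.6 psi

1 atm = 14.6959 psi, so 0.9284 × 14.6959 = 13.6 psi.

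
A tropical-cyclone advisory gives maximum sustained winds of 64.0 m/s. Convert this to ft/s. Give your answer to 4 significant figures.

210.0 ft/s

1 m/s = 3.28084 ft/s, so 64.0 × 3.28084 = 210.0 ft/s.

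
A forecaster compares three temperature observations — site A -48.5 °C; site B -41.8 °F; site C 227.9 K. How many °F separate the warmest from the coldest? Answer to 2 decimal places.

13.50 °F

site B: -41.8 °F = -41.000 °C.
site C: 227.9 K = -45.250 °C.
Spread: (-41.000) − (-48.500) = 7.500 °C = 13.50 °F.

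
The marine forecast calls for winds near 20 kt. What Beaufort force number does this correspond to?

20 kt lies in the Beaufort 5 band (fresh breeze, 17–21 kt).

Beaufort force 5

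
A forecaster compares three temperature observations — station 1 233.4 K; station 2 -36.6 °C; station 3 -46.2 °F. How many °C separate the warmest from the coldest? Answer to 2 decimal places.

6.84 °C

station 1: 233.4 K = -39.750 °C.
station 3: -46.2 °F = -43.444 °C.
Spread: (-36.600) − (-43.444) = 6.844 °C.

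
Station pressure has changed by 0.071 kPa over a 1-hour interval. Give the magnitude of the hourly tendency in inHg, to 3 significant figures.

0.071 kPa / 1 h × 0.2953 inHg/kPa = 0.0210 inHg/h.

0.0210 inHg per hour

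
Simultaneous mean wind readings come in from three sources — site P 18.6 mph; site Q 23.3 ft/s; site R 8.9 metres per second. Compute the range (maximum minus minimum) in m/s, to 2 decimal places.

1.80 m/s

site P: 18.6 mph = 8.3149 m/s.
site Q: 23.3 ft/s = 7.1018 m/s.
Spread: 8.9000 − 7.1018 = 1.80 m/s.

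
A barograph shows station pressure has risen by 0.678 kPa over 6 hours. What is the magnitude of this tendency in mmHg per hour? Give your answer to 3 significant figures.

0.848 mmHg per hour

0.678 kPa / 6 h × 7.50062 mmHg/kPa = 0.848 mmHg/h.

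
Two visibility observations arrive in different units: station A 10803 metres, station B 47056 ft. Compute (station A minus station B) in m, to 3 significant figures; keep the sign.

-3540 m

station B: 47056 ft = 14342.67 m.
Difference: 10803.00 − 14342.67 = -3540 m.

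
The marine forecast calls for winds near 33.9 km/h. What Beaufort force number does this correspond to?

Beaufort force 5

33.9 km/h = 9.4 m/s, which is Beaufort 5 (fresh breeze, 8.0–10.7 m/s).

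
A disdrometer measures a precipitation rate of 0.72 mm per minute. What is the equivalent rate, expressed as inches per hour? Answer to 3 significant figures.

1.70 in/hour

0.72 mm/minute × 0.0393701 in/mm × 60 minute/hour = 1.70 in/hour.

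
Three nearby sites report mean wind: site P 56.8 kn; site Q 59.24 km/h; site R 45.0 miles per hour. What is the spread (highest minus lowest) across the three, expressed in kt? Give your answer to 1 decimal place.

24.8 kt

site Q: 59.24 km/h = 31.987 kt.
site R: 45.0 mph = 39.104 kt.
Spread: 56.800 − 31.987 = 24.8 kt.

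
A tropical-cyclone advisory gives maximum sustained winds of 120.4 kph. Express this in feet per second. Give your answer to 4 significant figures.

109.7 ft/s

1 km/h = 0.911344 ft/s, so 120.4 × 0.911344 = 109.7 ft/s.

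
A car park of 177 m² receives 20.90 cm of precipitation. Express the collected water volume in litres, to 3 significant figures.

Depth: 20.90 cm × 10 = 209 mm.
1 mm over 1 m² is 1 L, so volume = 209 × 177 = 36993 L ≈ 37000 L.

37000 litres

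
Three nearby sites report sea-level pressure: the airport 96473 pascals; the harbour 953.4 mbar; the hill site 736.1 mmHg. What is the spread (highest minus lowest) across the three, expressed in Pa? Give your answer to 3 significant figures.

the harbour: 953.4 mb = 95340.00 Pa.
the hill site: 736.1 mmHg = 98138.61 Pa.
Spread: 98138.61 − 95340.00 = 2800 Pa.

2800 Pa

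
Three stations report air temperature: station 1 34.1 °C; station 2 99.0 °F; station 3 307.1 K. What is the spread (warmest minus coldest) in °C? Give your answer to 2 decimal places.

3.27 °C

station 2: 99.0 °F = 37.222 °C.
station 3: 307.1 K = 33.950 °C.
Spread: 37.222 − 33.950 = 3.272 °C.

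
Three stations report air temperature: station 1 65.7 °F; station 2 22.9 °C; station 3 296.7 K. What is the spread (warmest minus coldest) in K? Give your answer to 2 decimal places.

4.83 K

station 1: 65.7 °F = 18.722 °C.
station 3: 296.7 K = 23.550 °C.
Spread: 23.550 − 18.722 = 4.828 °C.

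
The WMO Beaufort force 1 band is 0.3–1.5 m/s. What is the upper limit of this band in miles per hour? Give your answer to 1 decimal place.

0.3–1.5 m/s × 2.237 = 0.7–3.4 mph.

3.4 mph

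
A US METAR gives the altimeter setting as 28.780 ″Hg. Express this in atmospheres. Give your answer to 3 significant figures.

0.962 atm

1 inHg = 0.0334211 atm, so 28.780 × 0.0334211 = 0.962 atm.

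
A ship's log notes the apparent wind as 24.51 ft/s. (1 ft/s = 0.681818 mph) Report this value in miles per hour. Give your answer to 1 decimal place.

16.7 mph

1 ft/s = 0.681818 mph, so 24.51 × 0.681818 = 16.7 mph.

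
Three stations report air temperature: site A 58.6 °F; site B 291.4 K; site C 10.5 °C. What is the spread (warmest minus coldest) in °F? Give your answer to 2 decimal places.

site A: 58.6 °F = 14.778 °C.
site B: 291.4 K = 18.250 °C.
Spread: 18.250 − 10.500 = 7.750 °C = 13.95 °F.

13.95 °F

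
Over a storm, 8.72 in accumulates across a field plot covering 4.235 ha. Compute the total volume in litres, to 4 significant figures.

9380000 litres

Depth: 8.72 in × 25.4 = 221.488 mm.
Area: 4.235 ha = 42350 m².
1 mm over 1 m² is 1 L, so volume = 221.488 × 42350 = 9380016.8 L ≈ 9380000 L.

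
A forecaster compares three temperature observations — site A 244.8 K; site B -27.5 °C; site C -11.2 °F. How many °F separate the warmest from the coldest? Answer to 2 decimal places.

7.83 °F

site A: 244.8 K = -28.350 °C.
site C: -11.2 °F = -24.000 °C.
Spread: (-24.000) − (-28.350) = 4.350 °C = 7.83 °F.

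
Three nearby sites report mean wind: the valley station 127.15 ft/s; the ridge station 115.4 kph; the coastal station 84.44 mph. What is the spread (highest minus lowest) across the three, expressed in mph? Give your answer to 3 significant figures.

15.0 mph

the valley station: 127.15 ft/s = 86.693 mph.
the ridge station: 115.4 km/h = 71.706 mph.
Spread: 86.693 − 71.706 = 15.0 mph.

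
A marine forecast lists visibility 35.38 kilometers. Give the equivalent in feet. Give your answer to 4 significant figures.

1 km = 3280.84 ft, so 35.38 × 3280.84 = 116100 ft.

116100 ft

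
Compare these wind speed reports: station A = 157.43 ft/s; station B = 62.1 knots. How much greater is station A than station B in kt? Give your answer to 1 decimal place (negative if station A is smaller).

31.2 kt

station A: 157.43 ft/s = 93.275 kt.
Difference: 93.275 − 62.100 = 31.2 kt.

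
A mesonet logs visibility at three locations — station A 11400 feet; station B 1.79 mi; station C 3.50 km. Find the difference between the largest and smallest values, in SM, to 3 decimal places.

0.385 SM

station A: 11400 ft = 2.15909 SM.
station C: 3.50 km = 2.17480 SM.
Spread: 2.17480 − 1.79000 = 0.385 SM.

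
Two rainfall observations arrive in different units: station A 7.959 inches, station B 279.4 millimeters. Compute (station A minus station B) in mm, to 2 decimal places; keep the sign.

station A: 7.959 in = 202.1586 mm.
Difference: 202.1586 − 279.4000 = -77.24 mm.

-77.24 mm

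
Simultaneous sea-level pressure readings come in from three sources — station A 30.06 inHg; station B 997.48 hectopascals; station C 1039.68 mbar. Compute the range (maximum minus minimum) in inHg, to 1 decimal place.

1.2 inHg

station B: 997.48 hPa = 29.456 inHg.
station C: 1039.68 mb = 30.702 inHg.
Spread: 30.702 − 29.456 = 1.2 inHg.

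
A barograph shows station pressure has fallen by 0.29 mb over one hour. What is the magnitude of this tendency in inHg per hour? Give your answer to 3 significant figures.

0.00856 inHg per hour

0.29 mb / 1 h × 0.02953 inHg/mb = 0.00856 inHg/h.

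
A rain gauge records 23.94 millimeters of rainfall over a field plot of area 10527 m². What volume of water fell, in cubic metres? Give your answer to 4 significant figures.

1 mm over 1 m² is 1 L, so volume = 23.94 × 10527 = 252016.38 L = 252.0 m³.

252.0 cubic metres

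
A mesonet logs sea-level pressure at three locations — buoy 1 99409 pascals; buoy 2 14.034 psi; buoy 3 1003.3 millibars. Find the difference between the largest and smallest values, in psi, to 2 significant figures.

buoy 1: 99409 Pa = 14.4181 psi.
buoy 3: 1003.3 mb = 14.5516 psi.
Spread: 14.5516 − 14.0340 = 0.52 psi.

0.52 psi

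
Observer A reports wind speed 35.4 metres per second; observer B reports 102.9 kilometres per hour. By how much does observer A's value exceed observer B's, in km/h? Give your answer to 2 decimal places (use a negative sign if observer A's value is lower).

observer A: 35.4 m/s = 127.4400 km/h.
Difference: 127.4400 − 102.9000 = 24.54 km/h.

24.54 km/h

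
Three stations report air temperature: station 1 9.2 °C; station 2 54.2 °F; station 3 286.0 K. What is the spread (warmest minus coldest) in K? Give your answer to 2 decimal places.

3.65 K

station 2: 54.2 °F = 12.333 °C.
station 3: 286.0 K = 12.850 °C.
Spread: 12.850 − 9.200 = 3.650 °C.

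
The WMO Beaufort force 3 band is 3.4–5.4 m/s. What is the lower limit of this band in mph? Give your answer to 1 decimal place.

3.4–5.4 m/s × 2.237 = 7.6–12.1 mph.

7.6 mph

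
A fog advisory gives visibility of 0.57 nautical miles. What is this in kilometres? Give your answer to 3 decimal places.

1 nmi = 1.852 km, so 0.57 × 1.852 = 1.056 km.

1.056 km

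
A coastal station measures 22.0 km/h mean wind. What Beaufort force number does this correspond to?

Beaufort force 4

22.0 km/h = 6.1 m/s, which is Beaufort 4 (moderate breeze, 5.5–7.9 m/s).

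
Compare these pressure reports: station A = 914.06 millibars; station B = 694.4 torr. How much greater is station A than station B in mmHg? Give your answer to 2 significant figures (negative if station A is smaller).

-8.8 mmHg

station A: 914.06 mb = 685.601 mmHg.
Difference: 685.601 − 694.400 = -8.8 mmHg.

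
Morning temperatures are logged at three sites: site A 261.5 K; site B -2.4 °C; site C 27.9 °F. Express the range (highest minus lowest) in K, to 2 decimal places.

9.37 K

site A: 261.5 K = -11.650 °C.
site C: 27.9 °F = -2.278 °C.
Spread: (-2.278) − (-11.650) = 9.372 °C.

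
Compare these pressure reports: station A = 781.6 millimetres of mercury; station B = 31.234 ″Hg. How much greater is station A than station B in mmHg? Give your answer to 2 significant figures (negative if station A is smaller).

-12 mmHg

station B: 31.234 inHg = 793.34 mmHg.
Difference: 781.60 − 793.34 = -12 mmHg.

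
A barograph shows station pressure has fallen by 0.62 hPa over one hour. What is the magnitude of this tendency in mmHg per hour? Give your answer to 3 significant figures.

0.62 hPa / 1 h × 0.750062 mmHg/hPa = 0.465 mmHg/h.

0.465 mmHg per hour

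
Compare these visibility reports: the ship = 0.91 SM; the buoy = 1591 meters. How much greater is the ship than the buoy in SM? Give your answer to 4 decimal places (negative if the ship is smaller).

the buoy: 1591 m = 0.988602 SM.
Difference: 0.910000 − 0.988602 = -0.0786 SM.

-0.0786 SM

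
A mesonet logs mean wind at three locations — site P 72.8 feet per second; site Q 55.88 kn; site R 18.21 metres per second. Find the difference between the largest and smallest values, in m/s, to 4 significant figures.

site P: 72.8 ft/s = 22.1894 m/s.
site Q: 55.88 kt = 28.7472 m/s.
Spread: 28.7472 − 18.2100 = 10.54 m/s.

10.54 m/s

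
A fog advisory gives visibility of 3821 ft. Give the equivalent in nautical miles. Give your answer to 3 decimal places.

0.629 nmi

1 ft = 0.000164579 nmi, so 3821 × 0.000164579 = 0.629 nmi.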